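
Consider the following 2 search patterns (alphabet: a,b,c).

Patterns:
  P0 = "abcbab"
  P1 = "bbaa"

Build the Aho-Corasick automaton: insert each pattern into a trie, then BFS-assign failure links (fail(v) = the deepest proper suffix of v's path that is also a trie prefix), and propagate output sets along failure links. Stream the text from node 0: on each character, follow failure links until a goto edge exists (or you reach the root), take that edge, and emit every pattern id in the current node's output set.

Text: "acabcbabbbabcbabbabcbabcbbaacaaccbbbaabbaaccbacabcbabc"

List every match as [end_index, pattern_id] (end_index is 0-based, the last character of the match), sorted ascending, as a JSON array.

Construct AC machine:
Trie (insert patterns):
  0='ε' goto a→1 b→7
  1='a' goto b→2
  2='ab' goto c→3
  3='abc' goto b→4
  4='abcb' goto a→5
  5='abcba' goto b→6
  6='abcbab' goto ·  ←P0
  7='b' goto b→8
  8='bb' goto a→9
  9='bba' goto a→10
  10='bbaa' goto ·  ←P1

Failure links (BFS by depth):
  fail(1) 'a': from fail(0)=0 chase 'a': 0 ⇒ 0;  out=∅∪out(0)=∅
  fail(7) 'b': from fail(0)=0 chase 'b': 0 ⇒ 0;  out=∅∪out(0)=∅
  fail(2) 'ab': from fail(1)=0 chase 'b': 0 ⇒ 7;  out=∅∪out(7)=∅
  fail(8) 'bb': from fail(7)=0 chase 'b': 0 ⇒ 7;  out=∅∪out(7)=∅
  fail(3) 'abc': from fail(2)=7 chase 'c': 7→0 ⇒ 0;  out=∅∪out(0)=∅
  fail(9) 'bba': from fail(8)=7 chase 'a': 7→0 ⇒ 1;  out=∅∪out(1)=∅
  fail(4) 'abcb': from fail(3)=0 chase 'b': 0 ⇒ 7;  out=∅∪out(7)=∅
  fail(10) 'bbaa': from fail(9)=1 chase 'a': 1→0 ⇒ 1;  out={1}∪out(1)={1}
  fail(5) 'abcba': from fail(4)=7 chase 'a': 7→0 ⇒ 1;  out=∅∪out(1)=∅
  fail(6) 'abcbab': from fail(5)=1 chase 'b': 1 ⇒ 2;  out={0}∪out(2)={0}

Scan:
pos 0 'a': at 1
pos 1 'c': at 0 (via fail)
pos 2 'a': at 1
pos 3 'b': at 2
pos 4 'c': at 3
pos 5 'b': at 4
pos 6 'a': at 5
pos 7 'b': at 6  ** P0@[2:7]
pos 8 'b': at 8 (via fail)
pos 9 'b': at 8 (via fail)
pos 10 'a': at 9
pos 11 'b': at 2 (via fail)
pos 12 'c': at 3
pos 13 'b': at 4
pos 14 'a': at 5
pos 15 'b': at 6  ** P0@[10:15]
pos 16 'b': at 8 (via fail)
pos 17 'a': at 9
pos 18 'b': at 2 (via fail)
pos 19 'c': at 3
pos 20 'b': at 4
pos 21 'a': at 5
pos 22 'b': at 6  ** P0@[17:22]
pos 23 'c': at 3 (via fail)
pos 24 'b': at 4
pos 25 'b': at 8 (via fail)
pos 26 'a': at 9
pos 27 'a': at 10  ** P1@[24:27]
pos 28 'c': at 0 (via fail)
pos 29 'a': at 1
pos 30 'a': at 1 (via fail)
pos 31 'c': at 0 (via fail)
pos 32 'c': at 0
pos 33 'b': at 7
pos 34 'b': at 8
pos 35 'b': at 8 (via fail)
pos 36 'a': at 9
pos 37 'a': at 10  ** P1@[34:37]
pos 38 'b': at 2 (via fail)
pos 39 'b': at 8 (via fail)
pos 40 'a': at 9
pos 41 'a': at 10  ** P1@[38:41]
pos 42 'c': at 0 (via fail)
pos 43 'c': at 0
pos 44 'b': at 7
pos 45 'a': at 1 (via fail)
pos 46 'c': at 0 (via fail)
pos 47 'a': at 1
pos 48 'b': at 2
pos 49 'c': at 3
pos 50 'b': at 4
pos 51 'a': at 5
pos 52 'b': at 6  ** P0@[47:52]
pos 53 'c': at 3 (via fail)

All matches (sorted): [[7,0],[15,0],[22,0],[27,1],[37,1],[41,1],[52,0]]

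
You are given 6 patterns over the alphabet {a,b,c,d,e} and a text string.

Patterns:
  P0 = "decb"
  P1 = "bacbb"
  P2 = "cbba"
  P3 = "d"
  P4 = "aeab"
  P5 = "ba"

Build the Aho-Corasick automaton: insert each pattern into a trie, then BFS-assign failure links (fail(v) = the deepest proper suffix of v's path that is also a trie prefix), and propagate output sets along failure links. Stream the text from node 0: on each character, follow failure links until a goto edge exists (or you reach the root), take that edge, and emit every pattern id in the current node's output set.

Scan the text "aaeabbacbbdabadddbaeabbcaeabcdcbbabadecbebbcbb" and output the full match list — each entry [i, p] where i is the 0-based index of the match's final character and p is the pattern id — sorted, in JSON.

Build automaton:
Trie nodes:
  0='ε' goto a→14 b→5 c→10 d→1
  1='d' goto e→2  [P3 ends]
  2='de' goto c→3
  3='dec' goto b→4
  4='decb' goto ·  [P0 ends]
  5='b' goto a→6
  6='ba' goto c→7  [P5 ends]
  7='bac' goto b→8
  8='bacb' goto b→9
  9='bacbb' goto ·  [P1 ends]
  10='c' goto b→11
  11='cb' goto b→12
  12='cbb' goto a→13
  13='cbba' goto ·  [P2 ends]
  14='a' goto e→15
  15='ae' goto a→16
  16='aea' goto b→17
  17='aeab' goto ·  [P4 ends]

Failure links (BFS by depth):
  fail(1) 'd': from fail(0)=0 chase 'd': 0 ⇒ 0;  out={3}∪out(0)={3}
  fail(5) 'b': from fail(0)=0 chase 'b': 0 ⇒ 0;  out=∅∪out(0)=∅
  fail(10) 'c': from fail(0)=0 chase 'c': 0 ⇒ 0;  out=∅∪out(0)=∅
  fail(14) 'a': from fail(0)=0 chase 'a': 0 ⇒ 0;  out=∅∪out(0)=∅
  fail(2) 'de': from fail(1)=0 chase 'e': 0 ⇒ 0;  out=∅∪out(0)=∅
  fail(6) 'ba': from fail(5)=0 chase 'a': 0 ⇒ 14;  out={5}∪out(14)={5}
  fail(11) 'cb': from fail(10)=0 chase 'b': 0 ⇒ 5;  out=∅∪out(5)=∅
  fail(15) 'ae': from fail(14)=0 chase 'e': 0 ⇒ 0;  out=∅∪out(0)=∅
  fail(3) 'dec': from fail(2)=0 chase 'c': 0 ⇒ 10;  out=∅∪out(10)=∅
  fail(7) 'bac': from fail(6)=14 chase 'c': 14→0 ⇒ 10;  out=∅∪out(10)=∅
  fail(12) 'cbb': from fail(11)=5 chase 'b': 5→0 ⇒ 5;  out=∅∪out(5)=∅
  fail(16) 'aea': from fail(15)=0 chase 'a': 0 ⇒ 14;  out=∅∪out(14)=∅
  fail(4) 'decb': from fail(3)=10 chase 'b': 10 ⇒ 11;  out={0}∪out(11)={0}
  fail(8) 'bacb': from fail(7)=10 chase 'b': 10 ⇒ 11;  out=∅∪out(11)=∅
  fail(13) 'cbba': from fail(12)=5 chase 'a': 5 ⇒ 6;  out={2}∪out(6)={2,5}
  fail(17) 'aeab': from fail(16)=14 chase 'b': 14→0 ⇒ 5;  out={4}∪out(5)={4}
  fail(9) 'bacbb': from fail(8)=11 chase 'b': 11 ⇒ 12;  out={1}∪out(12)={1}

Scan:
[0] read 'a'  n0⇒n14
[1] read 'a'  n14⇒n14 ·f
[2] read 'e'  n14⇒n15
[3] read 'a'  n15⇒n16
[4] read 'b'  n16⇒n17  → match P4@[1:4]
[5] read 'b'  n17⇒n5 ·f
[6] read 'a'  n5⇒n6  → match P5@[5:6]
[7] read 'c'  n6⇒n7
[8] read 'b'  n7⇒n8
[9] read 'b'  n8⇒n9  → match P1@[5:9]
[10] read 'd'  n9⇒n1 ·f  → match P3@[10:10]
[11] read 'a'  n1⇒n14 ·f
[12] read 'b'  n14⇒n5 ·f
[13] read 'a'  n5⇒n6  → match P5@[12:13]
[14] read 'd'  n6⇒n1 ·f  → match P3@[14:14]
[15] read 'd'  n1⇒n1 ·f  → match P3@[15:15]
[16] read 'd'  n1⇒n1 ·f  → match P3@[16:16]
[17] read 'b'  n1⇒n5 ·f
[18] read 'a'  n5⇒n6  → match P5@[17:18]
[19] read 'e'  n6⇒n15 ·f
[20] read 'a'  n15⇒n16
[21] read 'b'  n16⇒n17  → match P4@[18:21]
[22] read 'b'  n17⇒n5 ·f
[23] read 'c'  n5⇒n10 ·f
[24] read 'a'  n10⇒n14 ·f
[25] read 'e'  n14⇒n15
[26] read 'a'  n15⇒n16
[27] read 'b'  n16⇒n17  → match P4@[24:27]
[28] read 'c'  n17⇒n10 ·f
[29] read 'd'  n10⇒n1 ·f  → match P3@[29:29]
[30] read 'c'  n1⇒n10 ·f
[31] read 'b'  n10⇒n11
[32] read 'b'  n11⇒n12
[33] read 'a'  n12⇒n13  → match P2@[30:33],P5@[32:33]
[34] read 'b'  n13⇒n5 ·f
[35] read 'a'  n5⇒n6  → match P5@[34:35]
[36] read 'd'  n6⇒n1 ·f  → match P3@[36:36]
[37] read 'e'  n1⇒n2
[38] read 'c'  n2⇒n3
[39] read 'b'  n3⇒n4  → match P0@[36:39]
[40] read 'e'  n4⇒n0 ·f
[41] read 'b'  n0⇒n5
[42] read 'b'  n5⇒n5 ·f
[43] read 'c'  n5⇒n10 ·f
[44] read 'b'  n10⇒n11
[45] read 'b'  n11⇒n12

All matches (sorted): [[4,4],[6,5],[9,1],[10,3],[13,5],[14,3],[15,3],[16,3],[18,5],[21,4],[27,4],[29,3],[33,2],[33,5],[35,5],[36,3],[39,0]]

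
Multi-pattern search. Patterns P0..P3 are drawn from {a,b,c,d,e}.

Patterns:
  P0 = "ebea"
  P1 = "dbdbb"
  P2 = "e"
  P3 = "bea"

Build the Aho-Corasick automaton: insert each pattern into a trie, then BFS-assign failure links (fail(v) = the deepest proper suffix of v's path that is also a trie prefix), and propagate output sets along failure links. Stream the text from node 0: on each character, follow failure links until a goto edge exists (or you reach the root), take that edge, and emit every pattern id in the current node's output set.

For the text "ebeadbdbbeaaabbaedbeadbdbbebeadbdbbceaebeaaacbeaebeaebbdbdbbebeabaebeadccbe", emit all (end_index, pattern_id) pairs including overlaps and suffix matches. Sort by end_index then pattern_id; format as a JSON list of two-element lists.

Build automaton:
Trie (insert patterns):
  0='ε' goto b→10 d→5 e→1
  1='e' goto b→2  [P2 ends]
  2='eb' goto e→3
  3='ebe' goto a→4
  4='ebea' goto ·  [P0 ends]
  5='d' goto b→6
  6='db' goto d→7
  7='dbd' goto b→8
  8='dbdb' goto b→9
  9='dbdbb' goto ·  [P1 ends]
  10='b' goto e→11
  11='be' goto a→12
  12='bea' goto ·  [P3 ends]

Failure links (BFS by depth):
  n1('e'): parent n0 fail=0; on 'e' 0 → fail=0;  out {2}∪∅={2}
  n5('d'): parent n0 fail=0; on 'd' 0 → fail=0;  out ∅∪∅=∅
  n10('b'): parent n0 fail=0; on 'b' 0 → fail=0;  out ∅∪∅=∅
  n2('eb'): parent n1 fail=0; on 'b' 0 → fail=10;  out ∅∪∅=∅
  n6('db'): parent n5 fail=0; on 'b' 0 → fail=10;  out ∅∪∅=∅
  n11('be'): parent n10 fail=0; on 'e' 0 → fail=1;  out ∅∪{2}={2}
  n3('ebe'): parent n2 fail=10; on 'e' 10 → fail=11;  out ∅∪{2}={2}
  n7('dbd'): parent n6 fail=10; on 'd' 10→0 → fail=5;  out ∅∪∅=∅
  n12('bea'): parent n11 fail=1; on 'a' 1→0 → fail=0;  out {3}∪∅={3}
  n4('ebea'): parent n3 fail=11; on 'a' 11 → fail=12;  out {0}∪{3}={0,3}
  n8('dbdb'): parent n7 fail=5; on 'b' 5 → fail=6;  out ∅∪∅=∅
  n9('dbdbb'): parent n8 fail=6; on 'b' 6→10→0 → fail=10;  out {1}∪∅={1}

Run:
pos 0 'e': at 1  → match P2@[0:0]
pos 1 'b': at 2
pos 2 'e': at 3  → match P2@[2:2]
pos 3 'a': at 4  → match P0@[0:3],P3@[1:3]
pos 4 'd': at 5 ·f
pos 5 'b': at 6
pos 6 'd': at 7
pos 7 'b': at 8
pos 8 'b': at 9  → match P1@[4:8]
pos 9 'e': at 11 ·f  → match P2@[9:9]
pos 10 'a': at 12  → match P3@[8:10]
pos 11 'a': at 0 ·f
pos 12 'a': at 0
pos 13 'b': at 10
pos 14 'b': at 10 ·f
pos 15 'a': at 0 ·f
pos 16 'e': at 1  → match P2@[16:16]
pos 17 'd': at 5 ·f
pos 18 'b': at 6
pos 19 'e': at 11 ·f  → match P2@[19:19]
pos 20 'a': at 12  → match P3@[18:20]
pos 21 'd': at 5 ·f
pos 22 'b': at 6
pos 23 'd': at 7
pos 24 'b': at 8
pos 25 'b': at 9  → match P1@[21:25]
pos 26 'e': at 11 ·f  → match P2@[26:26]
pos 27 'b': at 2 ·f
pos 28 'e': at 3  → match P2@[28:28]
pos 29 'a': at 4  → match P0@[26:29],P3@[27:29]
pos 30 'd': at 5 ·f
pos 31 'b': at 6
pos 32 'd': at 7
pos 33 'b': at 8
pos 34 'b': at 9  → match P1@[30:34]
pos 35 'c': at 0 ·f
pos 36 'e': at 1  → match P2@[36:36]
pos 37 'a': at 0 ·f
pos 38 'e': at 1  → match P2@[38:38]
pos 39 'b': at 2
pos 40 'e': at 3  → match P2@[40:40]
pos 41 'a': at 4  → match P0@[38:41],P3@[39:41]
pos 42 'a': at 0 ·f
pos 43 'a': at 0
pos 44 'c': at 0
pos 45 'b': at 10
pos 46 'e': at 11  → match P2@[46:46]
pos 47 'a': at 12  → match P3@[45:47]
pos 48 'e': at 1 ·f  → match P2@[48:48]
pos 49 'b': at 2
pos 50 'e': at 3  → match P2@[50:50]
pos 51 'a': at 4  → match P0@[48:51],P3@[49:51]
pos 52 'e': at 1 ·f  → match P2@[52:52]
pos 53 'b': at 2
pos 54 'b': at 10 ·f
pos 55 'd': at 5 ·f
pos 56 'b': at 6
pos 57 'd': at 7
pos 58 'b': at 8
pos 59 'b': at 9  → match P1@[55:59]
pos 60 'e': at 11 ·f  → match P2@[60:60]
pos 61 'b': at 2 ·f
pos 62 'e': at 3  → match P2@[62:62]
pos 63 'a': at 4  → match P0@[60:63],P3@[61:63]
pos 64 'b': at 10 ·f
pos 65 'a': at 0 ·f
pos 66 'e': at 1  → match P2@[66:66]
pos 67 'b': at 2
pos 68 'e': at 3  → match P2@[68:68]
pos 69 'a': at 4  → match P0@[66:69],P3@[67:69]
pos 70 'd': at 5 ·f
pos 71 'c': at 0 ·f
pos 72 'c': at 0
pos 73 'b': at 10
pos 74 'e': at 11  → match P2@[74:74]

Result: [[0,2],[2,2],[3,0],[3,3],[8,1],[9,2],[10,3],[16,2],[19,2],[20,3],[25,1],[26,2],[28,2],[29,0],[29,3],[34,1],[36,2],[38,2],[40,2],[41,0],[41,3],[46,2],[47,3],[48,2],[50,2],[51,0],[51,3],[52,2],[59,1],[60,2],[62,2],[63,0],[63,3],[66,2],[68,2],[69,0],[69,3],[74,2]]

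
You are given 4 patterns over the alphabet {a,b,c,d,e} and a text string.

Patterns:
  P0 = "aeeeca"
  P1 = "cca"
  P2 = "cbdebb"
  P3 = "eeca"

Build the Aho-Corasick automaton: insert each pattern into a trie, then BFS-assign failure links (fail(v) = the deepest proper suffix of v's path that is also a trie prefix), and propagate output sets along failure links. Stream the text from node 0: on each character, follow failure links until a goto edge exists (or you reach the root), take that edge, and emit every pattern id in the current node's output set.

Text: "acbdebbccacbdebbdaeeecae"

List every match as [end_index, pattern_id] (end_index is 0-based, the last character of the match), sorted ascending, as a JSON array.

Build:
Trie (insert patterns):
  0='ε' goto a→1 c→7 e→15
  1='a' goto e→2
  2='ae' goto e→3
  3='aee' goto e→4
  4='aeee' goto c→5
  5='aeeec' goto a→6
  6='aeeeca' goto ·  ←P0
  7='c' goto b→10 c→8
  8='cc' goto a→9
  9='cca' goto ·  ←P1
  10='cb' goto d→11
  11='cbd' goto e→12
  12='cbde' goto b→13
  13='cbdeb' goto b→14
  14='cbdebb' goto ·  ←P2
  15='e' goto e→16
  16='ee' goto c→17
  17='eec' goto a→18
  18='eeca' goto ·  ←P3

BFS fail/out derivation:
  fail(1) 'a': from fail(0)=0 chase 'a': 0 ⇒ 0;  out=∅∪out(0)=∅
  fail(7) 'c': from fail(0)=0 chase 'c': 0 ⇒ 0;  out=∅∪out(0)=∅
  fail(15) 'e': from fail(0)=0 chase 'e': 0 ⇒ 0;  out=∅∪out(0)=∅
  fail(2) 'ae': from fail(1)=0 chase 'e': 0 ⇒ 15;  out=∅∪out(15)=∅
  fail(8) 'cc': from fail(7)=0 chase 'c': 0 ⇒ 7;  out=∅∪out(7)=∅
  fail(10) 'cb': from fail(7)=0 chase 'b': 0 ⇒ 0;  out=∅∪out(0)=∅
  fail(16) 'ee': from fail(15)=0 chase 'e': 0 ⇒ 15;  out=∅∪out(15)=∅
  fail(3) 'aee': from fail(2)=15 chase 'e': 15 ⇒ 16;  out=∅∪out(16)=∅
  fail(9) 'cca': from fail(8)=7 chase 'a': 7→0 ⇒ 1;  out={1}∪out(1)={1}
  fail(11) 'cbd': from fail(10)=0 chase 'd': 0 ⇒ 0;  out=∅∪out(0)=∅
  fail(17) 'eec': from fail(16)=15 chase 'c': 15→0 ⇒ 7;  out=∅∪out(7)=∅
  fail(4) 'aeee': from fail(3)=16 chase 'e': 16→15 ⇒ 16;  out=∅∪out(16)=∅
  fail(12) 'cbde': from fail(11)=0 chase 'e': 0 ⇒ 15;  out=∅∪out(15)=∅
  fail(18) 'eeca': from fail(17)=7 chase 'a': 7→0 ⇒ 1;  out={3}∪out(1)={3}
  fail(5) 'aeeec': from fail(4)=16 chase 'c': 16 ⇒ 17;  out=∅∪out(17)=∅
  fail(13) 'cbdeb': from fail(12)=15 chase 'b': 15→0 ⇒ 0;  out=∅∪out(0)=∅
  fail(6) 'aeeeca': from fail(5)=17 chase 'a': 17 ⇒ 18;  out={0}∪out(18)={0,3}
  fail(14) 'cbdebb': from fail(13)=0 chase 'b': 0 ⇒ 0;  out={2}∪out(0)={2}

Text stream:
pos 0 'a': at 1
pos 1 'c': at 7 ·f
pos 2 'b': at 10
pos 3 'd': at 11
pos 4 'e': at 12
pos 5 'b': at 13
pos 6 'b': at 14  → match P2@[1:6]
pos 7 'c': at 7 ·f
pos 8 'c': at 8
pos 9 'a': at 9  → match P1@[7:9]
pos 10 'c': at 7 ·f
pos 11 'b': at 10
pos 12 'd': at 11
pos 13 'e': at 12
pos 14 'b': at 13
pos 15 'b': at 14  → match P2@[10:15]
pos 16 'd': at 0 ·f
pos 17 'a': at 1
pos 18 'e': at 2
pos 19 'e': at 3
pos 20 'e': at 4
pos 21 'c': at 5
pos 22 'a': at 6  → match P0@[17:22],P3@[19:22]
pos 23 'e': at 2 ·f

Matches: [[6,2],[9,1],[15,2],[22,0],[22,3]]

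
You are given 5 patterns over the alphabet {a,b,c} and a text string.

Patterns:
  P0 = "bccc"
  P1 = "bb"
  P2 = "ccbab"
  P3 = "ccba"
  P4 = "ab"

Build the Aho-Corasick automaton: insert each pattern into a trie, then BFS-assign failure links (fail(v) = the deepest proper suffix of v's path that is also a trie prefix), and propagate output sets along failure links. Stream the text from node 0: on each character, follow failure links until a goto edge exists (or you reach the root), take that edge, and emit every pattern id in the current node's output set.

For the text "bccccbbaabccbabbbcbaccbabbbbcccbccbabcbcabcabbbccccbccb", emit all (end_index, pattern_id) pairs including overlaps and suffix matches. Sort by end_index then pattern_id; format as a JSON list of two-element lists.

Construct AC machine:
Trie (insert patterns):
  n0 'ε': a→11 b→1 c→6
  n1 'b': b→5 c→2
  n2 'bc': c→3
  n3 'bcc': c→4
  n4 'bccc': ·  [P0 ends]
  n5 'bb': ·  [P1 ends]
  n6 'c': c→7
  n7 'cc': b→8
  n8 'ccb': a→9
  n9 'ccba': b→10  [P3 ends]
  n10 'ccbab': ·  [P2 ends]
  n11 'a': b→12
  n12 'ab': ·  [P4 ends]

Failure links (BFS by depth):
  n1('b'): parent n0 fail=0; on 'b' 0 → fail=0;  out ∅∪∅=∅
  n6('c'): parent n0 fail=0; on 'c' 0 → fail=0;  out ∅∪∅=∅
  n11('a'): parent n0 fail=0; on 'a' 0 → fail=0;  out ∅∪∅=∅
  n2('bc'): parent n1 fail=0; on 'c' 0 → fail=6;  out ∅∪∅=∅
  n5('bb'): parent n1 fail=0; on 'b' 0 → fail=1;  out {1}∪∅={1}
  n7('cc'): parent n6 fail=0; on 'c' 0 → fail=6;  out ∅∪∅=∅
  n12('ab'): parent n11 fail=0; on 'b' 0 → fail=1;  out {4}∪∅={4}
  n3('bcc'): parent n2 fail=6; on 'c' 6 → fail=7;  out ∅∪∅=∅
  n8('ccb'): parent n7 fail=6; on 'b' 6→0 → fail=1;  out ∅∪∅=∅
  n4('bccc'): parent n3 fail=7; on 'c' 7→6 → fail=7;  out {0}∪∅={0}
  n9('ccba'): parent n8 fail=1; on 'a' 1→0 → fail=11;  out {3}∪∅={3}
  n10('ccbab'): parent n9 fail=11; on 'b' 11 → fail=12;  out {2}∪{4}={2,4}

Text stream:
i=0 'b': node 0→1
i=1 'c': node 1→2
i=2 'c': node 2→3
i=3 'c': node 3→4  → match P0@[0:3]
i=4 'c': node 4→7 (via fail)
i=5 'b': node 7→8
i=6 'b': node 8→5 (via fail)  → match P1@[5:6]
i=7 'a': node 5→11 (via fail)
i=8 'a': node 11→11 (via fail)
i=9 'b': node 11→12  → match P4@[8:9]
i=10 'c': node 12→2 (via fail)
i=11 'c': node 2→3
i=12 'b': node 3→8 (via fail)
i=13 'a': node 8→9  → match P3@[10:13]
i=14 'b': node 9→10  → match P2@[10:14],P4@[13:14]
i=15 'b': node 10→5 (via fail)  → match P1@[14:15]
i=16 'b': node 5→5 (via fail)  → match P1@[15:16]
i=17 'c': node 5→2 (via fail)
i=18 'b': node 2→1 (via fail)
i=19 'a': node 1→11 (via fail)
i=20 'c': node 11→6 (via fail)
i=21 'c': node 6→7
i=22 'b': node 7→8
i=23 'a': node 8→9  → match P3@[20:23]
i=24 'b': node 9→10  → match P2@[20:24],P4@[23:24]
i=25 'b': node 10→5 (via fail)  → match P1@[24:25]
i=26 'b': node 5→5 (via fail)  → match P1@[25:26]
i=27 'b': node 5→5 (via fail)  → match P1@[26:27]
i=28 'c': node 5→2 (via fail)
i=29 'c': node 2→3
i=30 'c': node 3→4  → match P0@[27:30]
i=31 'b': node 4→8 (via fail)
i=32 'c': node 8→2 (via fail)
i=33 'c': node 2→3
i=34 'b': node 3→8 (via fail)
i=35 'a': node 8→9  → match P3@[32:35]
i=36 'b': node 9→10  → match P2@[32:36],P4@[35:36]
i=37 'c': node 10→2 (via fail)
i=38 'b': node 2→1 (via fail)
i=39 'c': node 1→2
i=40 'a': node 2→11 (via fail)
i=41 'b': node 11→12  → match P4@[40:41]
i=42 'c': node 12→2 (via fail)
i=43 'a': node 2→11 (via fail)
i=44 'b': node 11→12  → match P4@[43:44]
i=45 'b': node 12→5 (via fail)  → match P1@[44:45]
i=46 'b': node 5→5 (via fail)  → match P1@[45:46]
i=47 'c': node 5→2 (via fail)
i=48 'c': node 2→3
i=49 'c': node 3→4  → match P0@[46:49]
i=50 'c': node 4→7 (via fail)
i=51 'b': node 7→8
i=52 'c': node 8→2 (via fail)
i=53 'c': node 2→3
i=54 'b': node 3→8 (via fail)

All matches (sorted): [[3,0],[6,1],[9,4],[13,3],[14,2],[14,4],[15,1],[16,1],[23,3],[24,2],[24,4],[25,1],[26,1],[27,1],[30,0],[35,3],[36,2],[36,4],[41,4],[44,4],[45,1],[46,1],[49,0]]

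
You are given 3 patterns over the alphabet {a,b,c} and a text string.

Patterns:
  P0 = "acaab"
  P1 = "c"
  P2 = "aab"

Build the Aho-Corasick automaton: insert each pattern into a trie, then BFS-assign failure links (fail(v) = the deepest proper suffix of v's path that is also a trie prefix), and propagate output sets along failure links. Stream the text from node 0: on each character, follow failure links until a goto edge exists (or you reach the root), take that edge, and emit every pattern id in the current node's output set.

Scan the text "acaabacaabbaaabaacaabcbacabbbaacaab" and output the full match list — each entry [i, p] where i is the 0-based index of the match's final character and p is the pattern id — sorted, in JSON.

Build:
Trie (insert patterns):
  0='ε' goto a→1 c→6
  1='a' goto a→7 c→2
  2='ac' goto a→3
  3='aca' goto a→4
  4='acaa' goto b→5
  5='acaab' goto ·  ←P0
  6='c' goto ·  ←P1
  7='aa' goto b→8
  8='aab' goto ·  ←P2

BFS fail/out derivation:
  n1('a'): parent n0 fail=0; on 'a' 0 → fail=0;  out ∅∪∅=∅
  n6('c'): parent n0 fail=0; on 'c' 0 → fail=0;  out {1}∪∅={1}
  n2('ac'): parent n1 fail=0; on 'c' 0 → fail=6;  out ∅∪{1}={1}
  n7('aa'): parent n1 fail=0; on 'a' 0 → fail=1;  out ∅∪∅=∅
  n3('aca'): parent n2 fail=6; on 'a' 6→0 → fail=1;  out ∅∪∅=∅
  n8('aab'): parent n7 fail=1; on 'b' 1→0 → fail=0;  out {2}∪∅={2}
  n4('acaa'): parent n3 fail=1; on 'a' 1 → fail=7;  out ∅∪∅=∅
  n5('acaab'): parent n4 fail=7; on 'b' 7 → fail=8;  out {0}∪{2}={0,2}

Text stream:
[0] read 'a'  n0⇒n1
[1] read 'c'  n1⇒n2  → match P1@[1:1]
[2] read 'a'  n2⇒n3
[3] read 'a'  n3⇒n4
[4] read 'b'  n4⇒n5  → match P0@[0:4],P2@[2:4]
[5] read 'a'  n5⇒n1 ·f
[6] read 'c'  n1⇒n2  → match P1@[6:6]
[7] read 'a'  n2⇒n3
[8] read 'a'  n3⇒n4
[9] read 'b'  n4⇒n5  → match P0@[5:9],P2@[7:9]
[10] read 'b'  n5⇒n0 ·f
[11] read 'a'  n0⇒n1
[12] read 'a'  n1⇒n7
[13] read 'a'  n7⇒n7 ·f
[14] read 'b'  n7⇒n8  → match P2@[12:14]
[15] read 'a'  n8⇒n1 ·f
[16] read 'a'  n1⇒n7
[17] read 'c'  n7⇒n2 ·f  → match P1@[17:17]
[18] read 'a'  n2⇒n3
[19] read 'a'  n3⇒n4
[20] read 'b'  n4⇒n5  → match P0@[16:20],P2@[18:20]
[21] read 'c'  n5⇒n6 ·f  → match P1@[21:21]
[22] read 'b'  n6⇒n0 ·f
[23] read 'a'  n0⇒n1
[24] read 'c'  n1⇒n2  → match P1@[24:24]
[25] read 'a'  n2⇒n3
[26] read 'b'  n3⇒n0 ·f
[27] read 'b'  n0⇒n0
[28] read 'b'  n0⇒n0
[29] read 'a'  n0⇒n1
[30] read 'a'  n1⇒n7
[31] read 'c'  n7⇒n2 ·f  → match P1@[31:31]
[32] read 'a'  n2⇒n3
[33] read 'a'  n3⇒n4
[34] read 'b'  n4⇒n5  → match P0@[30:34],P2@[32:34]

Result: [[1,1],[4,0],[4,2],[6,1],[9,0],[9,2],[14,2],[17,1],[20,0],[20,2],[21,1],[24,1],[31,1],[34,0],[34,2]]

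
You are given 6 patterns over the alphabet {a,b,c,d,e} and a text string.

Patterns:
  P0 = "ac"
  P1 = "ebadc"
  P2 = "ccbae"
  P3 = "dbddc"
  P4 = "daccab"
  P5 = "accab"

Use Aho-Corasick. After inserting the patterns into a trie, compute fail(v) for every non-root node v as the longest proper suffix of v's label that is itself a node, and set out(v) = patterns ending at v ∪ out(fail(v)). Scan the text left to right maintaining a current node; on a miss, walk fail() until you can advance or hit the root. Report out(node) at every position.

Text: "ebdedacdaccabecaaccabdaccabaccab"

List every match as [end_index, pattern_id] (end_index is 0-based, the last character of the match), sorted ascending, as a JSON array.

Build:
Trie nodes:
  n0 'ε': a→1 c→8 d→13 e→3
  n1 'a': c→2
  n2 'ac': c→23  [P0 ends]
  n3 'e': b→4
  n4 'eb': a→5
  n5 'eba': d→6
  n6 'ebad': c→7
  n7 'ebadc': ·  [P1 ends]
  n8 'c': c→9
  n9 'cc': b→10
  n10 'ccb': a→11
  n11 'ccba': e→12
  n12 'ccbae': ·  [P2 ends]
  n13 'd': a→18 b→14
  n14 'db': d→15
  n15 'dbd': d→16
  n16 'dbdd': c→17
  n17 'dbddc': ·  [P3 ends]
  n18 'da': c→19
  n19 'dac': c→20
  n20 'dacc': a→21
  n21 'dacca': b→22
  n22 'daccab': ·  [P4 ends]
  n23 'acc': a→24
  n24 'acca': b→25
  n25 'accab': ·  [P5 ends]

Failure links (BFS by depth):
  n1('a'): parent n0 fail=0; on 'a' 0 → fail=0;  out ∅∪∅=∅
  n3('e'): parent n0 fail=0; on 'e' 0 → fail=0;  out ∅∪∅=∅
  n8('c'): parent n0 fail=0; on 'c' 0 → fail=0;  out ∅∪∅=∅
  n13('d'): parent n0 fail=0; on 'd' 0 → fail=0;  out ∅∪∅=∅
  n2('ac'): parent n1 fail=0; on 'c' 0 → fail=8;  out {0}∪∅={0}
  n4('eb'): parent n3 fail=0; on 'b' 0 → fail=0;  out ∅∪∅=∅
  n9('cc'): parent n8 fail=0; on 'c' 0 → fail=8;  out ∅∪∅=∅
  n14('db'): parent n13 fail=0; on 'b' 0 → fail=0;  out ∅∪∅=∅
  n18('da'): parent n13 fail=0; on 'a' 0 → fail=1;  out ∅∪∅=∅
  n5('eba'): parent n4 fail=0; on 'a' 0 → fail=1;  out ∅∪∅=∅
  n10('ccb'): parent n9 fail=8; on 'b' 8→0 → fail=0;  out ∅∪∅=∅
  n15('dbd'): parent n14 fail=0; on 'd' 0 → fail=13;  out ∅∪∅=∅
  n19('dac'): parent n18 fail=1; on 'c' 1 → fail=2;  out ∅∪{0}={0}
  n23('acc'): parent n2 fail=8; on 'c' 8 → fail=9;  out ∅∪∅=∅
  n6('ebad'): parent n5 fail=1; on 'd' 1→0 → fail=13;  out ∅∪∅=∅
  n11('ccba'): parent n10 fail=0; on 'a' 0 → fail=1;  out ∅∪∅=∅
  n16('dbdd'): parent n15 fail=13; on 'd' 13→0 → fail=13;  out ∅∪∅=∅
  n20('dacc'): parent n19 fail=2; on 'c' 2 → fail=23;  out ∅∪∅=∅
  n24('acca'): parent n23 fail=9; on 'a' 9→8→0 → fail=1;  out ∅∪∅=∅
  n7('ebadc'): parent n6 fail=13; on 'c' 13→0 → fail=8;  out {1}∪∅={1}
  n12('ccbae'): parent n11 fail=1; on 'e' 1→0 → fail=3;  out {2}∪∅={2}
  n17('dbddc'): parent n16 fail=13; on 'c' 13→0 → fail=8;  out {3}∪∅={3}
  n21('dacca'): parent n20 fail=23; on 'a' 23 → fail=24;  out ∅∪∅=∅
  n25('accab'): parent n24 fail=1; on 'b' 1→0 → fail=0;  out {5}∪∅={5}
  n22('daccab'): parent n21 fail=24; on 'b' 24 → fail=25;  out {4}∪{5}={4,5}

Text stream:
[0] read 'e'  n0⇒n3
[1] read 'b'  n3⇒n4
[2] read 'd'  n4⇒n13 ·f
[3] read 'e'  n13⇒n3 ·f
[4] read 'd'  n3⇒n13 ·f
[5] read 'a'  n13⇒n18
[6] read 'c'  n18⇒n19  emit P0@[5:6]
[7] read 'd'  n19⇒n13 ·f
[8] read 'a'  n13⇒n18
[9] read 'c'  n18⇒n19  emit P0@[8:9]
[10] read 'c'  n19⇒n20
[11] read 'a'  n20⇒n21
[12] read 'b'  n21⇒n22  emit P4@[7:12],P5@[8:12]
[13] read 'e'  n22⇒n3 ·f
[14] read 'c'  n3⇒n8 ·f
[15] read 'a'  n8⇒n1 ·f
[16] read 'a'  n1⇒n1 ·f
[17] read 'c'  n1⇒n2  emit P0@[16:17]
[18] read 'c'  n2⇒n23
[19] read 'a'  n23⇒n24
[20] read 'b'  n24⇒n25  emit P5@[16:20]
[21] read 'd'  n25⇒n13 ·f
[22] read 'a'  n13⇒n18
[23] read 'c'  n18⇒n19  emit P0@[22:23]
[24] read 'c'  n19⇒n20
[25] read 'a'  n20⇒n21
[26] read 'b'  n21⇒n22  emit P4@[21:26],P5@[22:26]
[27] read 'a'  n22⇒n1 ·f
[28] read 'c'  n1⇒n2  emit P0@[27:28]
[29] read 'c'  n2⇒n23
[30] read 'a'  n23⇒n24
[31] read 'b'  n24⇒n25  emit P5@[27:31]

All matches (sorted): [[6,0],[9,0],[12,4],[12,5],[17,0],[20,5],[23,0],[26,4],[26,5],[28,0],[31,5]]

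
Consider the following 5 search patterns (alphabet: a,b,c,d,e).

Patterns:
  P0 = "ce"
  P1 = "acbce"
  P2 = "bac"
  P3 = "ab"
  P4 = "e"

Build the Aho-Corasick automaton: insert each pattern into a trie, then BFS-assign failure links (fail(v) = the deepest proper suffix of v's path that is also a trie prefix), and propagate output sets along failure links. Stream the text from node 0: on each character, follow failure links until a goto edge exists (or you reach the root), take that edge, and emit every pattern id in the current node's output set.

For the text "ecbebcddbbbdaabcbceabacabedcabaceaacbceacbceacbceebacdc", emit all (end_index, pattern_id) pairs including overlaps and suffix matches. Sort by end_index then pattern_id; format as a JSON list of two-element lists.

Construct AC machine:
Trie (insert patterns):
  n0 'ε': a→3 b→8 c→1 e→12
  n1 'c': e→2
  n2 'ce': ·  ←P0
  n3 'a': b→11 c→4
  n4 'ac': b→5
  n5 'acb': c→6
  n6 'acbc': e→7
  n7 'acbce': ·  ←P1
  n8 'b': a→9
  n9 'ba': c→10
  n10 'bac': ·  ←P2
  n11 'ab': ·  ←P3
  n12 'e': ·  ←P4

Failure links (BFS by depth):
  fail(1) 'c': from fail(0)=0 chase 'c': 0 ⇒ 0;  out=∅∪out(0)=∅
  fail(3) 'a': from fail(0)=0 chase 'a': 0 ⇒ 0;  out=∅∪out(0)=∅
  fail(8) 'b': from fail(0)=0 chase 'b': 0 ⇒ 0;  out=∅∪out(0)=∅
  fail(12) 'e': from fail(0)=0 chase 'e': 0 ⇒ 0;  out={4}∪out(0)={4}
  fail(2) 'ce': from fail(1)=0 chase 'e': 0 ⇒ 12;  out={0}∪out(12)={0,4}
  fail(4) 'ac': from fail(3)=0 chase 'c': 0 ⇒ 1;  out=∅∪out(1)=∅
  fail(9) 'ba': from fail(8)=0 chase 'a': 0 ⇒ 3;  out=∅∪out(3)=∅
  fail(11) 'ab': from fail(3)=0 chase 'b': 0 ⇒ 8;  out={3}∪out(8)={3}
  fail(5) 'acb': from fail(4)=1 chase 'b': 1→0 ⇒ 8;  out=∅∪out(8)=∅
  fail(10) 'bac': from fail(9)=3 chase 'c': 3 ⇒ 4;  out={2}∪out(4)={2}
  fail(6) 'acbc': from fail(5)=8 chase 'c': 8→0 ⇒ 1;  out=∅∪out(1)=∅
  fail(7) 'acbce': from fail(6)=1 chase 'e': 1 ⇒ 2;  out={1}∪out(2)={0,1,4}

Text stream:
[0] read 'e'  n0⇒n12  emit P4@[0:0]
[1] read 'c'  n12⇒n1 (via fail)
[2] read 'b'  n1⇒n8 (via fail)
[3] read 'e'  n8⇒n12 (via fail)  emit P4@[3:3]
[4] read 'b'  n12⇒n8 (via fail)
[5] read 'c'  n8⇒n1 (via fail)
[6] read 'd'  n1⇒n0 (via fail)
[7] read 'd'  n0⇒n0
[8] read 'b'  n0⇒n8
[9] read 'b'  n8⇒n8 (via fail)
[10] read 'b'  n8⇒n8 (via fail)
[11] read 'd'  n8⇒n0 (via fail)
[12] read 'a'  n0⇒n3
[13] read 'a'  n3⇒n3 (via fail)
[14] read 'b'  n3⇒n11  emit P3@[13:14]
[15] read 'c'  n11⇒n1 (via fail)
[16] read 'b'  n1⇒n8 (via fail)
[17] read 'c'  n8⇒n1 (via fail)
[18] read 'e'  n1⇒n2  emit P0@[17:18],P4@[18:18]
[19] read 'a'  n2⇒n3 (via fail)
[20] read 'b'  n3⇒n11  emit P3@[19:20]
[21] read 'a'  n11⇒n9 (via fail)
[22] read 'c'  n9⇒n10  emit P2@[20:22]
[23] read 'a'  n10⇒n3 (via fail)
[24] read 'b'  n3⇒n11  emit P3@[23:24]
[25] read 'e'  n11⇒n12 (via fail)  emit P4@[25:25]
[26] read 'd'  n12⇒n0 (via fail)
[27] read 'c'  n0⇒n1
[28] read 'a'  n1⇒n3 (via fail)
[29] read 'b'  n3⇒n11  emit P3@[28:29]
[30] read 'a'  n11⇒n9 (via fail)
[31] read 'c'  n9⇒n10  emit P2@[29:31]
[32] read 'e'  n10⇒n2 (via fail)  emit P0@[31:32],P4@[32:32]
[33] read 'a'  n2⇒n3 (via fail)
[34] read 'a'  n3⇒n3 (via fail)
[35] read 'c'  n3⇒n4
[36] read 'b'  n4⇒n5
[37] read 'c'  n5⇒n6
[38] read 'e'  n6⇒n7  emit P0@[37:38],P1@[34:38],P4@[38:38]
[39] read 'a'  n7⇒n3 (via fail)
[40] read 'c'  n3⇒n4
[41] read 'b'  n4⇒n5
[42] read 'c'  n5⇒n6
[43] read 'e'  n6⇒n7  emit P0@[42:43],P1@[39:43],P4@[43:43]
[44] read 'a'  n7⇒n3 (via fail)
[45] read 'c'  n3⇒n4
[46] read 'b'  n4⇒n5
[47] read 'c'  n5⇒n6
[48] read 'e'  n6⇒n7  emit P0@[47:48],P1@[44:48],P4@[48:48]
[49] read 'e'  n7⇒n12 (via fail)  emit P4@[49:49]
[50] read 'b'  n12⇒n8 (via fail)
[51] read 'a'  n8⇒n9
[52] read 'c'  n9⇒n10  emit P2@[50:52]
[53] read 'd'  n10⇒n0 (via fail)
[54] read 'c'  n0⇒n1

Matches: [[0,4],[3,4],[14,3],[18,0],[18,4],[20,3],[22,2],[24,3],[25,4],[29,3],[31,2],[32,0],[32,4],[38,0],[38,1],[38,4],[43,0],[43,1],[43,4],[48,0],[48,1],[48,4],[49,4],[52,2]]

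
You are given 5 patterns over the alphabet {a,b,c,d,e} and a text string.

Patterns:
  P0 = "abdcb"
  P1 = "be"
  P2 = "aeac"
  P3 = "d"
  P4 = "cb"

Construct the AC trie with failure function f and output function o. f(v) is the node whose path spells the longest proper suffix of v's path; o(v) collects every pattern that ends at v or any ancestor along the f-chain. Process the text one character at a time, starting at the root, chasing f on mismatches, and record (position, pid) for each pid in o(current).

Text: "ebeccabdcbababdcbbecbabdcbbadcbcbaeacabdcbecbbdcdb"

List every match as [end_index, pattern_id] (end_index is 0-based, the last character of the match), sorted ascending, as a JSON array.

Build automaton:
Trie nodes:
  n0 'ε': a→1 b→6 c→12 d→11
  n1 'a': b→2 e→8
  n2 'ab': d→3
  n3 'abd': c→4
  n4 'abdc': b→5
  n5 'abdcb': ·  ←P0
  n6 'b': e→7
  n7 'be': ·  ←P1
  n8 'ae': a→9
  n9 'aea': c→10
  n10 'aeac': ·  ←P2
  n11 'd': ·  ←P3
  n12 'c': b→13
  n13 'cb': ·  ←P4

BFS fail/out derivation:
  n1('a'): parent n0 fail=0; on 'a' 0 → fail=0;  out ∅∪∅=∅
  n6('b'): parent n0 fail=0; on 'b' 0 → fail=0;  out ∅∪∅=∅
  n11('d'): parent n0 fail=0; on 'd' 0 → fail=0;  out {3}∪∅={3}
  n12('c'): parent n0 fail=0; on 'c' 0 → fail=0;  out ∅∪∅=∅
  n2('ab'): parent n1 fail=0; on 'b' 0 → fail=6;  out ∅∪∅=∅
  n7('be'): parent n6 fail=0; on 'e' 0 → fail=0;  out {1}∪∅={1}
  n8('ae'): parent n1 fail=0; on 'e' 0 → fail=0;  out ∅∪∅=∅
  n13('cb'): parent n12 fail=0; on 'b' 0 → fail=6;  out {4}∪∅={4}
  n3('abd'): parent n2 fail=6; on 'd' 6→0 → fail=11;  out ∅∪{3}={3}
  n9('aea'): parent n8 fail=0; on 'a' 0 → fail=1;  out ∅∪∅=∅
  n4('abdc'): parent n3 fail=11; on 'c' 11→0 → fail=12;  out ∅∪∅=∅
  n10('aeac'): parent n9 fail=1; on 'c' 1→0 → fail=12;  out {2}∪∅={2}
  n5('abdcb'): parent n4 fail=12; on 'b' 12 → fail=13;  out {0}∪{4}={0,4}

Text stream:
pos 0 'e': at 0
pos 1 'b': at 6
pos 2 'e': at 7  emit P1@[1:2]
pos 3 'c': at 12 (fail-walked)
pos 4 'c': at 12 (fail-walked)
pos 5 'a': at 1 (fail-walked)
pos 6 'b': at 2
pos 7 'd': at 3  emit P3@[7:7]
pos 8 'c': at 4
pos 9 'b': at 5  emit P0@[5:9],P4@[8:9]
pos 10 'a': at 1 (fail-walked)
pos 11 'b': at 2
pos 12 'a': at 1 (fail-walked)
pos 13 'b': at 2
pos 14 'd': at 3  emit P3@[14:14]
pos 15 'c': at 4
pos 16 'b': at 5  emit P0@[12:16],P4@[15:16]
pos 17 'b': at 6 (fail-walked)
pos 18 'e': at 7  emit P1@[17:18]
pos 19 'c': at 12 (fail-walked)
pos 20 'b': at 13  emit P4@[19:20]
pos 21 'a': at 1 (fail-walked)
pos 22 'b': at 2
pos 23 'd': at 3  emit P3@[23:23]
pos 24 'c': at 4
pos 25 'b': at 5  emit P0@[21:25],P4@[24:25]
pos 26 'b': at 6 (fail-walked)
pos 27 'a': at 1 (fail-walked)
pos 28 'd': at 11 (fail-walked)  emit P3@[28:28]
pos 29 'c': at 12 (fail-walked)
pos 30 'b': at 13  emit P4@[29:30]
pos 31 'c': at 12 (fail-walked)
pos 32 'b': at 13  emit P4@[31:32]
pos 33 'a': at 1 (fail-walked)
pos 34 'e': at 8
pos 35 'a': at 9
pos 36 'c': at 10  emit P2@[33:36]
pos 37 'a': at 1 (fail-walked)
pos 38 'b': at 2
pos 39 'd': at 3  emit P3@[39:39]
pos 40 'c': at 4
pos 41 'b': at 5  emit P0@[37:41],P4@[40:41]
pos 42 'e': at 7 (fail-walked)  emit P1@[41:42]
pos 43 'c': at 12 (fail-walked)
pos 44 'b': at 13  emit P4@[43:44]
pos 45 'b': at 6 (fail-walked)
pos 46 'd': at 11 (fail-walked)  emit P3@[46:46]
pos 47 'c': at 12 (fail-walked)
pos 48 'd': at 11 (fail-walked)  emit P3@[48:48]
pos 49 'b': at 6 (fail-walked)

Result: [[2,1],[7,3],[9,0],[9,4],[14,3],[16,0],[16,4],[18,1],[20,4],[23,3],[25,0],[25,4],[28,3],[30,4],[32,4],[36,2],[39,3],[41,0],[41,4],[42,1],[44,4],[46,3],[48,3]]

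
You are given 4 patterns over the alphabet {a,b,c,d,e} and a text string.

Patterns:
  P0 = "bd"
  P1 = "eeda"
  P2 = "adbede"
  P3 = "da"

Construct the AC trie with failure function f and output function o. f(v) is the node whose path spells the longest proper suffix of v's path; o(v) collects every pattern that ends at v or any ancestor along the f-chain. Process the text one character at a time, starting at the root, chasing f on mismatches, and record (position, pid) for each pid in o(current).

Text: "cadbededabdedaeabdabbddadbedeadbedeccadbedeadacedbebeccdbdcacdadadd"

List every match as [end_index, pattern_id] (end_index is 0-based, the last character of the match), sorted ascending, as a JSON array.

Build:
Trie nodes:
  0='ε' goto a→7 b→1 d→13 e→3
  1='b' goto d→2
  2='bd' goto ·  ←P0
  3='e' goto e→4
  4='ee' goto d→5
  5='eed' goto a→6
  6='eeda' goto ·  ←P1
  7='a' goto d→8
  8='ad' goto b→9
  9='adb' goto e→10
  10='adbe' goto d→11
  11='adbed' goto e→12
  12='adbede' goto ·  ←P2
  13='d' goto a→14
  14='da' goto ·  ←P3

BFS fail/out derivation:
  fail(1) 'b': from fail(0)=0 chase 'b': 0 ⇒ 0;  out=∅∪out(0)=∅
  fail(3) 'e': from fail(0)=0 chase 'e': 0 ⇒ 0;  out=∅∪out(0)=∅
  fail(7) 'a': from fail(0)=0 chase 'a': 0 ⇒ 0;  out=∅∪out(0)=∅
  fail(13) 'd': from fail(0)=0 chase 'd': 0 ⇒ 0;  out=∅∪out(0)=∅
  fail(2) 'bd': from fail(1)=0 chase 'd': 0 ⇒ 13;  out={0}∪out(13)={0}
  fail(4) 'ee': from fail(3)=0 chase 'e': 0 ⇒ 3;  out=∅∪out(3)=∅
  fail(8) 'ad': from fail(7)=0 chase 'd': 0 ⇒ 13;  out=∅∪out(13)=∅
  fail(14) 'da': from fail(13)=0 chase 'a': 0 ⇒ 7;  out={3}∪out(7)={3}
  fail(5) 'eed': from fail(4)=3 chase 'd': 3→0 ⇒ 13;  out=∅∪out(13)=∅
  fail(9) 'adb': from fail(8)=13 chase 'b': 13→0 ⇒ 1;  out=∅∪out(1)=∅
  fail(6) 'eeda': from fail(5)=13 chase 'a': 13 ⇒ 14;  out={1}∪out(14)={1,3}
  fail(10) 'adbe': from fail(9)=1 chase 'e': 1→0 ⇒ 3;  out=∅∪out(3)=∅
  fail(11) 'adbed': from fail(10)=3 chase 'd': 3→0 ⇒ 13;  out=∅∪out(13)=∅
  fail(12) 'adbede': from fail(11)=13 chase 'e': 13→0 ⇒ 3;  out={2}∪out(3)={2}

Scan:
[0] read 'c'  n0⇒n0
[1] read 'a'  n0⇒n7
[2] read 'd'  n7⇒n8
[3] read 'b'  n8⇒n9
[4] read 'e'  n9⇒n10
[5] read 'd'  n10⇒n11
[6] read 'e'  n11⇒n12  → match P2@[1:6]
[7] read 'd'  n12⇒n13 (fail-walked)
[8] read 'a'  n13⇒n14  → match P3@[7:8]
[9] read 'b'  n14⇒n1 (fail-walked)
[10] read 'd'  n1⇒n2  → match P0@[9:10]
[11] read 'e'  n2⇒n3 (fail-walked)
[12] read 'd'  n3⇒n13 (fail-walked)
[13] read 'a'  n13⇒n14  → match P3@[12:13]
[14] read 'e'  n14⇒n3 (fail-walked)
[15] read 'a'  n3⇒n7 (fail-walked)
[16] read 'b'  n7⇒n1 (fail-walked)
[17] read 'd'  n1⇒n2  → match P0@[16:17]
[18] read 'a'  n2⇒n14 (fail-walked)  → match P3@[17:18]
[19] read 'b'  n14⇒n1 (fail-walked)
[20] read 'b'  n1⇒n1 (fail-walked)
[21] read 'd'  n1⇒n2  → match P0@[20:21]
[22] read 'd'  n2⇒n13 (fail-walked)
[23] read 'a'  n13⇒n14  → match P3@[22:23]
[24] read 'd'  n14⇒n8 (fail-walked)
[25] read 'b'  n8⇒n9
[26] read 'e'  n9⇒n10
[27] read 'd'  n10⇒n11
[28] read 'e'  n11⇒n12  → match P2@[23:28]
[29] read 'a'  n12⇒n7 (fail-walked)
[30] read 'd'  n7⇒n8
[31] read 'b'  n8⇒n9
[32] read 'e'  n9⇒n10
[33] read 'd'  n10⇒n11
[34] read 'e'  n11⇒n12  → match P2@[29:34]
[35] read 'c'  n12⇒n0 (fail-walked)
[36] read 'c'  n0⇒n0
[37] read 'a'  n0⇒n7
[38] read 'd'  n7⇒n8
[39] read 'b'  n8⇒n9
[40] read 'e'  n9⇒n10
[41] read 'd'  n10⇒n11
[42] read 'e'  n11⇒n12  → match P2@[37:42]
[43] read 'a'  n12⇒n7 (fail-walked)
[44] read 'd'  n7⇒n8
[45] read 'a'  n8⇒n14 (fail-walked)  → match P3@[44:45]
[46] read 'c'  n14⇒n0 (fail-walked)
[47] read 'e'  n0⇒n3
[48] read 'd'  n3⇒n13 (fail-walked)
[49] read 'b'  n13⇒n1 (fail-walked)
[50] read 'e'  n1⇒n3 (fail-walked)
[51] read 'b'  n3⇒n1 (fail-walked)
[52] read 'e'  n1⇒n3 (fail-walked)
[53] read 'c'  n3⇒n0 (fail-walked)
[54] read 'c'  n0⇒n0
[55] read 'd'  n0⇒n13
[56] read 'b'  n13⇒n1 (fail-walked)
[57] read 'd'  n1⇒n2  → match P0@[56:57]
[58] read 'c'  n2⇒n0 (fail-walked)
[59] read 'a'  n0⇒n7
[60] read 'c'  n7⇒n0 (fail-walked)
[61] read 'd'  n0⇒n13
[62] read 'a'  n13⇒n14  → match P3@[61:62]
[63] read 'd'  n14⇒n8 (fail-walked)
[64] read 'a'  n8⇒n14 (fail-walked)  → match P3@[63:64]
[65] read 'd'  n14⇒n8 (fail-walked)
[66] read 'd'  n8⇒n13 (fail-walked)

Result: [[6,2],[8,3],[10,0],[13,3],[17,0],[18,3],[21,0],[23,3],[28,2],[34,2],[42,2],[45,3],[57,0],[62,3],[64,3]]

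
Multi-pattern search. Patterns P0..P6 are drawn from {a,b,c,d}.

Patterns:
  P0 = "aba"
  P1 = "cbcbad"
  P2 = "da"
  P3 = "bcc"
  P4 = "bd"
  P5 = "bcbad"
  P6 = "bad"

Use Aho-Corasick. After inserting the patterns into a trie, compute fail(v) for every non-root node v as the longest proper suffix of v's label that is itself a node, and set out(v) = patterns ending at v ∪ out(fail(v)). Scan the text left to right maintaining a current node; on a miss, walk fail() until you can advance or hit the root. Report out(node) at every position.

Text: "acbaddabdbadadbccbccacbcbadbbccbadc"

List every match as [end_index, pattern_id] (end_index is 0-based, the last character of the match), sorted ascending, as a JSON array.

Build:
Trie nodes:
  0='ε' goto a→1 b→12 c→4 d→10
  1='a' goto b→2
  2='ab' goto a→3
  3='aba' goto ·  ←P0
  4='c' goto b→5
  5='cb' goto c→6
  6='cbc' goto b→7
  7='cbcb' goto a→8
  8='cbcba' goto d→9
  9='cbcbad' goto ·  ←P1
  10='d' goto a→11
  11='da' goto ·  ←P2
  12='b' goto a→19 c→13 d→15
  13='bc' goto b→16 c→14
  14='bcc' goto ·  ←P3
  15='bd' goto ·  ←P4
  16='bcb' goto a→17
  17='bcba' goto d→18
  18='bcbad' goto ·  ←P5
  19='ba' goto d→20
  20='bad' goto ·  ←P6

BFS fail/out derivation:
  n1('a'): parent n0 fail=0; on 'a' 0 → fail=0;  out ∅∪∅=∅
  n4('c'): parent n0 fail=0; on 'c' 0 → fail=0;  out ∅∪∅=∅
  n10('d'): parent n0 fail=0; on 'd' 0 → fail=0;  out ∅∪∅=∅
  n12('b'): parent n0 fail=0; on 'b' 0 → fail=0;  out ∅∪∅=∅
  n2('ab'): parent n1 fail=0; on 'b' 0 → fail=12;  out ∅∪∅=∅
  n5('cb'): parent n4 fail=0; on 'b' 0 → fail=12;  out ∅∪∅=∅
  n11('da'): parent n10 fail=0; on 'a' 0 → fail=1;  out {2}∪∅={2}
  n13('bc'): parent n12 fail=0; on 'c' 0 → fail=4;  out ∅∪∅=∅
  n15('bd'): parent n12 fail=0; on 'd' 0 → fail=10;  out {4}∪∅={4}
  n19('ba'): parent n12 fail=0; on 'a' 0 → fail=1;  out ∅∪∅=∅
  n3('aba'): parent n2 fail=12; on 'a' 12 → fail=19;  out {0}∪∅={0}
  n6('cbc'): parent n5 fail=12; on 'c' 12 → fail=13;  out ∅∪∅=∅
  n14('bcc'): parent n13 fail=4; on 'c' 4→0 → fail=4;  out {3}∪∅={3}
  n16('bcb'): parent n13 fail=4; on 'b' 4 → fail=5;  out ∅∪∅=∅
  n20('bad'): parent n19 fail=1; on 'd' 1→0 → fail=10;  out {6}∪∅={6}
  n7('cbcb'): parent n6 fail=13; on 'b' 13 → fail=16;  out ∅∪∅=∅
  n17('bcba'): parent n16 fail=5; on 'a' 5→12 → fail=19;  out ∅∪∅=∅
  n8('cbcba'): parent n7 fail=16; on 'a' 16 → fail=17;  out ∅∪∅=∅
  n18('bcbad'): parent n17 fail=19; on 'd' 19 → fail=20;  out {5}∪{6}={5,6}
  n9('cbcbad'): parent n8 fail=17; on 'd' 17 → fail=18;  out {1}∪{5,6}={1,5,6}

Run:
[0] read 'a'  n0⇒n1
[1] read 'c'  n1⇒n4 ·f
[2] read 'b'  n4⇒n5
[3] read 'a'  n5⇒n19 ·f
[4] read 'd'  n19⇒n20  ** P6@[2:4]
[5] read 'd'  n20⇒n10 ·f
[6] read 'a'  n10⇒n11  ** P2@[5:6]
[7] read 'b'  n11⇒n2 ·f
[8] read 'd'  n2⇒n15 ·f  ** P4@[7:8]
[9] read 'b'  n15⇒n12 ·f
[10] read 'a'  n12⇒n19
[11] read 'd'  n19⇒n20  ** P6@[9:11]
[12] read 'a'  n20⇒n11 ·f  ** P2@[11:12]
[13] read 'd'  n11⇒n10 ·f
[14] read 'b'  n10⇒n12 ·f
[15] read 'c'  n12⇒n13
[16] read 'c'  n13⇒n14  ** P3@[14:16]
[17] read 'b'  n14⇒n5 ·f
[18] read 'c'  n5⇒n6
[19] read 'c'  n6⇒n14 ·f  ** P3@[17:19]
[20] read 'a'  n14⇒n1 ·f
[21] read 'c'  n1⇒n4 ·f
[22] read 'b'  n4⇒n5
[23] read 'c'  n5⇒n6
[24] read 'b'  n6⇒n7
[25] read 'a'  n7⇒n8
[26] read 'd'  n8⇒n9  ** P1@[21:26],P5@[22:26],P6@[24:26]
[27] read 'b'  n9⇒n12 ·f
[28] read 'b'  n12⇒n12 ·f
[29] read 'c'  n12⇒n13
[30] read 'c'  n13⇒n14  ** P3@[28:30]
[31] read 'b'  n14⇒n5 ·f
[32] read 'a'  n5⇒n19 ·f
[33] read 'd'  n19⇒n20  ** P6@[31:33]
[34] read 'c'  n20⇒n4 ·f

All matches (sorted): [[4,6],[6,2],[8,4],[11,6],[12,2],[16,3],[19,3],[26,1],[26,5],[26,6],[30,3],[33,6]]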